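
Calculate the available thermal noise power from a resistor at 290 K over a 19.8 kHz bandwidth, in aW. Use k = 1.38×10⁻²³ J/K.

79.2 aW

P_n = kTB = 1.38×10⁻²³ × 290 × 1.98×10⁴ = 7.92×10⁻¹⁷ W = 79.2 aW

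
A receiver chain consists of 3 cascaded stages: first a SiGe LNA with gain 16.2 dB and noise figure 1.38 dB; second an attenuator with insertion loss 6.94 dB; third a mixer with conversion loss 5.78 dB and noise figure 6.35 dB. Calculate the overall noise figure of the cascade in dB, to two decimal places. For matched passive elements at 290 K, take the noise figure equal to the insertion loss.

Convert to linear (a loss of L dB is a gain of −L dB): F_i = 10^(NF_i/10), G_i = 10^(G_i,dB/10)
  Stage 1: F_1 = 10^(1.38/10) = 1.374, G_1 = 10^(16.2/10) = 41.69
  Stage 2: F_2 = 10^(6.94/10) = 4.943, G_2 = 10^(−6.94/10) = 0.2023
  Stage 3: F_3 = 10^(6.35/10) = 4.315, G_3 = 10^(−5.78/10) = 0.2642
Friis cascade:
  F = 1.374 + (4.943 − 1)/41.69 + (4.315 − 1)/8.433 = 1.862
NF = 10 log₁₀(1.862) = 2.70 dB

2.70 dB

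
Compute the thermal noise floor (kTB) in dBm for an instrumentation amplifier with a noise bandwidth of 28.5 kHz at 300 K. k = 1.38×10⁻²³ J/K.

−129.3 dBm

P_n = kTB = 1.38×10⁻²³ × 300 × 2.85×10⁴ = 1.18×10⁻¹⁶ W
In dBm: 10 log₁₀(1.18×10⁻¹⁶ / 10⁻³) = −129.3 dBm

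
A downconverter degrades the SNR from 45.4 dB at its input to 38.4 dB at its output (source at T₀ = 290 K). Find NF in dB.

NF (dB) = SNR_in(dB) − SNR_out(dB) when the source is at T₀
NF = 45.4 − 38.4 = 7.0 dB

7.0 dB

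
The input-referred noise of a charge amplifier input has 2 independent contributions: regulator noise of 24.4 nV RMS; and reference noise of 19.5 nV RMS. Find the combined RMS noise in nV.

Uncorrelated sources add in power (mean-square): V_tot = √(ΣV_i²)
V_tot = √[(2.44×10⁻⁸)² + (1.95×10⁻⁸)²] = 3.12×10⁻⁸ V = 31.2 nV

31.2 nV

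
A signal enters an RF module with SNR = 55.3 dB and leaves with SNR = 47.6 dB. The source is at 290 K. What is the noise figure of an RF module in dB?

NF (dB) = SNR_in(dB) − SNR_out(dB) when the source is at T₀
NF = 55.3 − 47.6 = 7.7 dB

7.7 dB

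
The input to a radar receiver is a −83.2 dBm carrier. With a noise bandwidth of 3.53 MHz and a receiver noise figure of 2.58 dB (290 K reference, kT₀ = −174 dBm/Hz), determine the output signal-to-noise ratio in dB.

22.7 dB

Noise floor: N = −174 + 10 log₁₀(B) + NF
10 log₁₀(3.53×10⁶) = 65.48 dB
N = −174 + 65.48 + 2.58 = −105.94 dBm
SNR = P_sig − N = −83.2 − (−105.94) = 22.74 dB → 22.7 dB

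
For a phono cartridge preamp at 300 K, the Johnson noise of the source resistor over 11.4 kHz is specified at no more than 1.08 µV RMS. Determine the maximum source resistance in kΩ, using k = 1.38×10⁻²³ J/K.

Johnson–Nyquist: V_n = √(4kTRB) ⇒ R = V_n² / (4kTB)
4kTB = 4 × 1.38×10⁻²³ × 300 × 1.14×10⁴ = 1.89×10⁻¹⁶
R = (1.08×10⁻⁶)² / 1.89×10⁻¹⁶ = 6.18×10³ Ω = 6.18 kΩ

6.18 kΩ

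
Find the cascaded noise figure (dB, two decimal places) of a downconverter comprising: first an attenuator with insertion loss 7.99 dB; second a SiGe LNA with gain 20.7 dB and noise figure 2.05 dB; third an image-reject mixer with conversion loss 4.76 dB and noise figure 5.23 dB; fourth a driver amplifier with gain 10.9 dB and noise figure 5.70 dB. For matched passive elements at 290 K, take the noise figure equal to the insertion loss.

Convert to linear (a loss of L dB is a gain of −L dB): F_i = 10^(NF_i/10), G_i = 10^(G_i,dB/10)
  Stage 1: F_1 = 10^(7.99/10) = 6.295, G_1 = 10^(−7.99/10) = 0.1589
  Stage 2: F_2 = 10^(2.05/10) = 1.603, G_2 = 10^(20.7/10) = 117.5
  Stage 3: F_3 = 10^(5.23/10) = 3.334, G_3 = 10^(−4.76/10) = 0.3342
  Stage 4: F_4 = 10^(5.70/10) = 3.715, G_4 = 10^(10.9/10) = 12.30
Friis cascade:
  F = 6.295 + (1.603 − 1)/0.1589 + (3.334 − 1)/18.66 + (3.715 − 1)/6.237 = 10.65
NF = 10 log₁₀(10.65) = 10.27 dB

10.27 dB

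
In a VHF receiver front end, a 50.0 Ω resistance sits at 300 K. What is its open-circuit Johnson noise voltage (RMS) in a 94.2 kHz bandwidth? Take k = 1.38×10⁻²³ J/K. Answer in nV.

V_n = √(4kTRB)
4kTRB = 4 × 1.38×10⁻²³ × 300 × 5.00×10¹ × 9.42×10⁴ = 7.80×10⁻¹⁴ V²
V_n = √(7.80×10⁻¹⁴) = 2.79×10⁻⁷ V = 279 nV

279 nV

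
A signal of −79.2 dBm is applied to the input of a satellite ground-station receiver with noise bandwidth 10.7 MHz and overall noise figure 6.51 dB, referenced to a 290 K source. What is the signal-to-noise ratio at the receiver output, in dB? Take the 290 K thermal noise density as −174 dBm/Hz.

18.0 dB

Noise floor: N = −174 + 10 log₁₀(B) + NF
10 log₁₀(1.07×10⁷) = 70.29 dB
N = −174 + 70.29 + 6.51 = −97.20 dBm
SNR = P_sig − N = −79.2 − (−97.20) = 18.00 dB → 18.0 dB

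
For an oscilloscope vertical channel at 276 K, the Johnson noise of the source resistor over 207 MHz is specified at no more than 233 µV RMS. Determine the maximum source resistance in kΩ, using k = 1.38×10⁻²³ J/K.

Johnson–Nyquist: V_n = √(4kTRB) ⇒ R = V_n² / (4kTB)
4kTB = 4 × 1.38×10⁻²³ × 276 × 2.07×10⁸ = 3.15×10⁻¹²
R = (2.33×10⁻⁴)² / 3.15×10⁻¹² = 1.72×10⁴ Ω = 17.2 kΩ

17.2 kΩ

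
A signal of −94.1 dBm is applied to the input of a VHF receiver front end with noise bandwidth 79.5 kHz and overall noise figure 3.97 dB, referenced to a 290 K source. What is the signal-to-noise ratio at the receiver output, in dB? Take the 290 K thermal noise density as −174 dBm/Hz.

Noise floor: N = −174 + 10 log₁₀(B) + NF
10 log₁₀(7.95×10⁴) = 49 dB
N = −174 + 49 + 3.97 = −121.03 dBm
SNR = P_sig − N = −94.1 − (−121.03) = 26.93 dB → 26.9 dB

26.9 dB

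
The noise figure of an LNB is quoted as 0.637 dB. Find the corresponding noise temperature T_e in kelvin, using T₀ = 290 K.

45.8 K

F = 10^(0.637/10) = 1.15798
T_e = (F − 1)·T₀ = (1.15798 − 1) × 290 = 45.8 K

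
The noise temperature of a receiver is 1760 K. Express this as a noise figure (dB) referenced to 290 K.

F = 1 + T_e/T₀ = 1 + 1760/290 = 7.06897
NF = 10 log₁₀(7.06897) = 8.49 dB

8.49 dB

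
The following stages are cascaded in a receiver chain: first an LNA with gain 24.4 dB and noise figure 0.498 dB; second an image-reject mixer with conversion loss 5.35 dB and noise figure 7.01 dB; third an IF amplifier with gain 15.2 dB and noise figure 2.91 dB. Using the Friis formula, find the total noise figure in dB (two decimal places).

0.60 dB

Convert to linear (a loss of L dB is a gain of −L dB): F_i = 10^(NF_i/10), G_i = 10^(G_i,dB/10)
  Stage 1: F_1 = 10^(0.498/10) = 1.122, G_1 = 10^(24.4/10) = 275.4
  Stage 2: F_2 = 10^(7.01/10) = 5.023, G_2 = 10^(−5.35/10) = 0.2917
  Stage 3: F_3 = 10^(2.91/10) = 1.954, G_3 = 10^(15.2/10) = 33.11
Friis cascade:
  F = 1.122 + (5.023 − 1)/275.4 + (1.954 − 1)/80.35 = 1.148
NF = 10 log₁₀(1.148) = 0.60 dB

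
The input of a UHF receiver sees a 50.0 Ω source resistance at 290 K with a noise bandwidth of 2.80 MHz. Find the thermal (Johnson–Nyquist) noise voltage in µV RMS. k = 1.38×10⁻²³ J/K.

1.50 µV

V_n = √(4kTRB)
4kTRB = 4 × 1.38×10⁻²³ × 290 × 5.00×10¹ × 2.80×10⁶ = 2.24×10⁻¹² V²
V_n = √(2.24×10⁻¹²) = 1.50×10⁻⁶ V = 1.50 µV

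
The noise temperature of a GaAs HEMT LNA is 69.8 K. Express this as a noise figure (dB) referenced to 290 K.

F = 1 + T_e/T₀ = 1 + 69.8/290 = 1.24069
NF = 10 log₁₀(1.24069) = 0.937 dB

0.937 dB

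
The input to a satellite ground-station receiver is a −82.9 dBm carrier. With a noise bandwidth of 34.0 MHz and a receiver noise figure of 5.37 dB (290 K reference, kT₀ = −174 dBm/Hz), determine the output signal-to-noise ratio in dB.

10.4 dB

Noise floor: N = −174 + 10 log₁₀(B) + NF
10 log₁₀(3.40×10⁷) = 75.31 dB
N = −174 + 75.31 + 5.37 = −93.32 dBm
SNR = P_sig − N = −82.9 − (−93.32) = 10.42 dB → 10.4 dB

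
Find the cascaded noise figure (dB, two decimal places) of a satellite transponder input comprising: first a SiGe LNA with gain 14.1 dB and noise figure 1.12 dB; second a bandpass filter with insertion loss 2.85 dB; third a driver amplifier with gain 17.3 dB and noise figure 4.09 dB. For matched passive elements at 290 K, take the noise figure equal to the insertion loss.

1.61 dB

Convert to linear (a loss of L dB is a gain of −L dB): F_i = 10^(NF_i/10), G_i = 10^(G_i,dB/10)
  Stage 1: F_1 = 10^(1.12/10) = 1.294, G_1 = 10^(14.1/10) = 25.70
  Stage 2: F_2 = 10^(2.85/10) = 1.928, G_2 = 10^(−2.85/10) = 0.5188
  Stage 3: F_3 = 10^(4.09/10) = 2.564, G_3 = 10^(17.3/10) = 53.70
Friis cascade:
  F = 1.294 + (1.928 − 1)/25.70 + (2.564 − 1)/13.34 = 1.448
NF = 10 log₁₀(1.448) = 1.61 dB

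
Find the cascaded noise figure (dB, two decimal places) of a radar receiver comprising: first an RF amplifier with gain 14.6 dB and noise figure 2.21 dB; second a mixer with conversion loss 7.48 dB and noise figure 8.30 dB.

Convert to linear (a loss of L dB is a gain of −L dB): F_i = 10^(NF_i/10), G_i = 10^(G_i,dB/10)
  Stage 1: F_1 = 10^(2.21/10) = 1.663, G_1 = 10^(14.6/10) = 28.84
  Stage 2: F_2 = 10^(8.30/10) = 6.761, G_2 = 10^(−7.48/10) = 0.1786
Friis cascade:
  F = 1.663 + (6.761 − 1)/28.84 = 1.863
NF = 10 log₁₀(1.863) = 2.70 dB

2.70 dB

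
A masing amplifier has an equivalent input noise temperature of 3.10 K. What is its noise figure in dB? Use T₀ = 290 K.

F = 1 + T_e/T₀ = 1 + 3.10/290 = 1.01069
NF = 10 log₁₀(1.01069) = 0.046 dB

0.046 dB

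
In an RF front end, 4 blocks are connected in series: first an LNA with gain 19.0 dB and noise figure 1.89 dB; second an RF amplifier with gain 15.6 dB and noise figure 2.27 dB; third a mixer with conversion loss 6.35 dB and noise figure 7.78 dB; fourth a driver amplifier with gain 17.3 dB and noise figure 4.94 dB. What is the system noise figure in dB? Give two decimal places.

1.93 dB

Convert to linear (a loss of L dB is a gain of −L dB): F_i = 10^(NF_i/10), G_i = 10^(G_i,dB/10)
  Stage 1: F_1 = 10^(1.89/10) = 1.545, G_1 = 10^(19.0/10) = 79.43
  Stage 2: F_2 = 10^(2.27/10) = 1.687, G_2 = 10^(15.6/10) = 36.31
  Stage 3: F_3 = 10^(7.78/10) = 5.998, G_3 = 10^(−6.35/10) = 0.2317
  Stage 4: F_4 = 10^(4.94/10) = 3.119, G_4 = 10^(17.3/10) = 53.70
Friis cascade:
  F = 1.545 + (1.687 − 1)/79.43 + (5.998 − 1)/2884 + (3.119 − 1)/668.3 = 1.559
NF = 10 log₁₀(1.559) = 1.93 dB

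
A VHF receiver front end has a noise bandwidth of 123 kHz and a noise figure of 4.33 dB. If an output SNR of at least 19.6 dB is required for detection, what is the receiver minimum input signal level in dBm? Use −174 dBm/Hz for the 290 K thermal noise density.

−99.2 dBm

Sensitivity = −174 + 10 log₁₀(B) + NF + SNR_min
= −174 + 50.9 + 4.33 + 19.6
= −99.17 dBm → −99.2 dBm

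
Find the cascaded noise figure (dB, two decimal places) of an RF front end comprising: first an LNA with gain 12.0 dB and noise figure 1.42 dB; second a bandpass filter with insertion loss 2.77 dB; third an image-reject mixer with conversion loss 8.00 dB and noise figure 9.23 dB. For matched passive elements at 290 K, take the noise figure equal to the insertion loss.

Convert to linear (a loss of L dB is a gain of −L dB): F_i = 10^(NF_i/10), G_i = 10^(G_i,dB/10)
  Stage 1: F_1 = 10^(1.42/10) = 1.387, G_1 = 10^(12.0/10) = 15.85
  Stage 2: F_2 = 10^(2.77/10) = 1.892, G_2 = 10^(−2.77/10) = 0.5284
  Stage 3: F_3 = 10^(9.23/10) = 8.375, G_3 = 10^(−8.00/10) = 0.1585
Friis cascade:
  F = 1.387 + (1.892 − 1)/15.85 + (8.375 − 1)/8.375 = 2.324
NF = 10 log₁₀(2.324) = 3.66 dB

3.66 dB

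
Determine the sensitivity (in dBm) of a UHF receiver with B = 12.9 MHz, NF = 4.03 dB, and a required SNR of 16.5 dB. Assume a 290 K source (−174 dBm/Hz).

Sensitivity = −174 + 10 log₁₀(B) + NF + SNR_min
= −174 + 71.11 + 4.03 + 16.5
= −82.36 dBm → −82.4 dBm

−82.4 dBm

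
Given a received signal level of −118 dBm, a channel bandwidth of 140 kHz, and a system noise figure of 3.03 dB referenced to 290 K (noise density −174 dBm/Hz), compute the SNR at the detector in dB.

1.5 dB

Noise floor: N = −174 + 10 log₁₀(B) + NF
10 log₁₀(1.40×10⁵) = 51.46 dB
N = −174 + 51.46 + 3.03 = −119.51 dBm
SNR = P_sig − N = −118 − (−119.51) = 1.51 dB → 1.5 dB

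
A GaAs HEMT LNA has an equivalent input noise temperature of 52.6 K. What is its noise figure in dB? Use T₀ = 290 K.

F = 1 + T_e/T₀ = 1 + 52.6/290 = 1.18138
NF = 10 log₁₀(1.18138) = 0.724 dB

0.724 dB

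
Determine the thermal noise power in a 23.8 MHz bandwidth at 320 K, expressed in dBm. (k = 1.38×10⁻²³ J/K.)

−99.8 dBm

P_n = kTB = 1.38×10⁻²³ × 320 × 2.38×10⁷ = 1.05×10⁻¹³ W
In dBm: 10 log₁₀(1.05×10⁻¹³ / 10⁻³) = −99.8 dBm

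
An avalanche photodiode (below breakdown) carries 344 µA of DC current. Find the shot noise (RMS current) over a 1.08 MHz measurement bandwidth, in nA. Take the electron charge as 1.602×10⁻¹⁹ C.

I_n = √(2qI·B)
2qI·B = 2 × 1.602×10⁻¹⁹ × 3.44×10⁻⁴ × 1.08×10⁶ = 1.19×10⁻¹⁶ A²
I_n = √(1.19×10⁻¹⁶) = 1.09×10⁻⁸ A = 10.9 nA

10.9 nA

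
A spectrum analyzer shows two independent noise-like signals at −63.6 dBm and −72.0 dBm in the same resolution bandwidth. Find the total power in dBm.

−63.0 dBm

Convert to linear, add, convert back:
P₁ = 4.37×10⁻¹⁰ W, P₂ = 6.31×10⁻¹¹ W
P_tot = 5.00×10⁻¹⁰ W → 10 log₁₀(P_tot / 10⁻³) = −63.0 dBm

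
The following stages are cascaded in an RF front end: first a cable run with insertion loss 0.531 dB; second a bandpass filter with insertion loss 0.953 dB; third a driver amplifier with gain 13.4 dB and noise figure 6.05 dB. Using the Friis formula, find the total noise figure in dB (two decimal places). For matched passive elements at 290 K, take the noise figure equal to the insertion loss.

Convert to linear (a loss of L dB is a gain of −L dB): F_i = 10^(NF_i/10), G_i = 10^(G_i,dB/10)
  Stage 1: F_1 = 10^(0.531/10) = 1.130, G_1 = 10^(−0.531/10) = 0.8849
  Stage 2: F_2 = 10^(0.953/10) = 1.245, G_2 = 10^(−0.953/10) = 0.8030
  Stage 3: F_3 = 10^(6.05/10) = 4.027, G_3 = 10^(13.4/10) = 21.88
Friis cascade:
  F = 1.130 + (1.245 − 1)/0.8849 + (4.027 − 1)/0.7106 = 5.668
NF = 10 log₁₀(5.668) = 7.53 dB

7.53 dB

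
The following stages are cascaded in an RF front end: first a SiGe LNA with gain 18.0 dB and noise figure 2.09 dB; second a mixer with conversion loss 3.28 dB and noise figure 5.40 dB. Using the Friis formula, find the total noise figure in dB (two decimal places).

Convert to linear (a loss of L dB is a gain of −L dB): F_i = 10^(NF_i/10), G_i = 10^(G_i,dB/10)
  Stage 1: F_1 = 10^(2.09/10) = 1.618, G_1 = 10^(18.0/10) = 63.10
  Stage 2: F_2 = 10^(5.40/10) = 3.467, G_2 = 10^(−3.28/10) = 0.4699
Friis cascade:
  F = 1.618 + (3.467 − 1)/63.10 = 1.657
NF = 10 log₁₀(1.657) = 2.19 dB

2.19 dB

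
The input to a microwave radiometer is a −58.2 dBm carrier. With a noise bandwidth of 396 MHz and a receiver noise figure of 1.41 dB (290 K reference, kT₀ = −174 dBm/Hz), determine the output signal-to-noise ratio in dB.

28.4 dB

Noise floor: N = −174 + 10 log₁₀(B) + NF
10 log₁₀(3.96×10⁸) = 85.98 dB
N = −174 + 85.98 + 1.41 = −86.61 dBm
SNR = P_sig − N = −58.2 − (−86.61) = 28.41 dB → 28.4 dB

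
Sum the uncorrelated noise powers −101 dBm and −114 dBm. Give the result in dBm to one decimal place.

−100.8 dBm

Convert to linear, add, convert back:
P₁ = 7.94×10⁻¹⁴ W, P₂ = 3.98×10⁻¹⁵ W
P_tot = 8.34×10⁻¹⁴ W → 10 log₁₀(P_tot / 10⁻³) = −100.8 dBm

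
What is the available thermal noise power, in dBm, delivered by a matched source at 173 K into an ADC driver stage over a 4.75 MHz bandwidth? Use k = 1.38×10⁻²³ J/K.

P_n = kTB = 1.38×10⁻²³ × 173 × 4.75×10⁶ = 1.13×10⁻¹⁴ W
In dBm: 10 log₁₀(1.13×10⁻¹⁴ / 10⁻³) = −109.5 dBm

−109.5 dBm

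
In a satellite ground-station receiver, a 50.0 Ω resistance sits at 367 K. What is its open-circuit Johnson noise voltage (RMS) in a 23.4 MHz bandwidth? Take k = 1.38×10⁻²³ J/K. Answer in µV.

V_n = √(4kTRB)
4kTRB = 4 × 1.38×10⁻²³ × 367 × 5.00×10¹ × 2.34×10⁷ = 2.37×10⁻¹¹ V²
V_n = √(2.37×10⁻¹¹) = 4.87×10⁻⁶ V = 4.87 µV

4.87 µV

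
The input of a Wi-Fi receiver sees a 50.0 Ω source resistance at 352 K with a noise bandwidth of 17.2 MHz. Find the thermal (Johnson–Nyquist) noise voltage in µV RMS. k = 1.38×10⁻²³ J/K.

V_n = √(4kTRB)
4kTRB = 4 × 1.38×10⁻²³ × 352 × 5.00×10¹ × 1.72×10⁷ = 1.67×10⁻¹¹ V²
V_n = √(1.67×10⁻¹¹) = 4.09×10⁻⁶ V = 4.09 µV

4.09 µV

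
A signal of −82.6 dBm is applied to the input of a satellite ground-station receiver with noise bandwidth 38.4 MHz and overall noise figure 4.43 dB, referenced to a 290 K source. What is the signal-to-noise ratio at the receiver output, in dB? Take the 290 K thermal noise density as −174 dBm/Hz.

11.1 dB

Noise floor: N = −174 + 10 log₁₀(B) + NF
10 log₁₀(3.84×10⁷) = 75.84 dB
N = −174 + 75.84 + 4.43 = −93.73 dBm
SNR = P_sig − N = −82.6 − (−93.73) = 11.13 dB → 11.1 dB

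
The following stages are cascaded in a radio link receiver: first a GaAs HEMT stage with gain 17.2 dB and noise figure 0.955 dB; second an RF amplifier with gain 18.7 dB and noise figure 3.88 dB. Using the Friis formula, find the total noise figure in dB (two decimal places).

1.05 dB

Convert to linear (a loss of L dB is a gain of −L dB): F_i = 10^(NF_i/10), G_i = 10^(G_i,dB/10)
  Stage 1: F_1 = 10^(0.955/10) = 1.246, G_1 = 10^(17.2/10) = 52.48
  Stage 2: F_2 = 10^(3.88/10) = 2.443, G_2 = 10^(18.7/10) = 74.13
Friis cascade:
  F = 1.246 + (2.443 − 1)/52.48 = 1.273
NF = 10 log₁₀(1.273) = 1.05 dB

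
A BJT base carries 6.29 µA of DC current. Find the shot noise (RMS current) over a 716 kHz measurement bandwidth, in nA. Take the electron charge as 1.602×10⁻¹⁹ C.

I_n = √(2qI·B)
2qI·B = 2 × 1.602×10⁻¹⁹ × 6.29×10⁻⁶ × 7.16×10⁵ = 1.44×10⁻¹⁸ A²
I_n = √(1.44×10⁻¹⁸) = 1.20×10⁻⁹ A = 1.20 nA

1.20 nA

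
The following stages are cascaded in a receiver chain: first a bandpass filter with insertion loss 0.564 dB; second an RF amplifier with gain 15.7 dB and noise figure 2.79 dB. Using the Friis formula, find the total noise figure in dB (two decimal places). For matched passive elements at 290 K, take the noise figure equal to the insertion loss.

Convert to linear (a loss of L dB is a gain of −L dB): F_i = 10^(NF_i/10), G_i = 10^(G_i,dB/10)
  Stage 1: F_1 = 10^(0.564/10) = 1.139, G_1 = 10^(−0.564/10) = 0.8782
  Stage 2: F_2 = 10^(2.79/10) = 1.901, G_2 = 10^(15.7/10) = 37.15
Friis cascade:
  F = 1.139 + (1.901 − 1)/0.8782 = 2.165
NF = 10 log₁₀(2.165) = 3.35 dB

3.35 dB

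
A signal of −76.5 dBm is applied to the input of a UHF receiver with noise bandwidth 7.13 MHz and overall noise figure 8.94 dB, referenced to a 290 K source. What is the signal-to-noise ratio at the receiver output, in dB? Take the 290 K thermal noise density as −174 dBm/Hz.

Noise floor: N = −174 + 10 log₁₀(B) + NF
10 log₁₀(7.13×10⁶) = 68.53 dB
N = −174 + 68.53 + 8.94 = −96.53 dBm
SNR = P_sig − N = −76.5 − (−96.53) = 20.03 dB → 20.0 dB

20.0 dB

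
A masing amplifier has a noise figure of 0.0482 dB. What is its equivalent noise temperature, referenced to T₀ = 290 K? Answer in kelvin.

F = 10^(0.0482/10) = 1.01116
T_e = (F − 1)·T₀ = (1.01116 − 1) × 290 = 3.24 K

3.24 K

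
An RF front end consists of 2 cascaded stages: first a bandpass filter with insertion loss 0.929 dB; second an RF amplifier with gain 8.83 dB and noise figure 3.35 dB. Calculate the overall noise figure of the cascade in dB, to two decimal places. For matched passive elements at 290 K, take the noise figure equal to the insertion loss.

Convert to linear (a loss of L dB is a gain of −L dB): F_i = 10^(NF_i/10), G_i = 10^(G_i,dB/10)
  Stage 1: F_1 = 10^(0.929/10) = 1.239, G_1 = 10^(−0.929/10) = 0.8074
  Stage 2: F_2 = 10^(3.35/10) = 2.163, G_2 = 10^(8.83/10) = 7.638
Friis cascade:
  F = 1.239 + (2.163 − 1)/0.8074 = 2.679
NF = 10 log₁₀(2.679) = 4.28 dB

4.28 dB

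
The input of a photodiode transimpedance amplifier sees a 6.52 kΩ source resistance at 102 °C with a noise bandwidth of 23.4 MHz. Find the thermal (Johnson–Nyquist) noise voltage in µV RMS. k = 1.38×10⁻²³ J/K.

56.2 µV

T = 102 °C + 273.15 = 375.15 K
V_n = √(4kTRB)
4kTRB = 4 × 1.38×10⁻²³ × 375.15 × 6.52×10³ × 2.34×10⁷ = 3.16×10⁻⁹ V²
V_n = √(3.16×10⁻⁹) = 5.62×10⁻⁵ V = 56.2 µV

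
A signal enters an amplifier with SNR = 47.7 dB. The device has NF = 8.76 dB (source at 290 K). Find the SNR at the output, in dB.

By definition F = SNR_in/SNR_out, so in dB: SNR_out = SNR_in − NF
SNR_out = 47.7 − 8.76 = 38.94 dB

38.94 dB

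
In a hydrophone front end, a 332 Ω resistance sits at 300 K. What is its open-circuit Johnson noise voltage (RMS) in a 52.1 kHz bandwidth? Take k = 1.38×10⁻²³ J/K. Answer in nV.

V_n = √(4kTRB)
4kTRB = 4 × 1.38×10⁻²³ × 300 × 3.32×10² × 5.21×10⁴ = 2.86×10⁻¹³ V²
V_n = √(2.86×10⁻¹³) = 5.35×10⁻⁷ V = 535 nV

535 nV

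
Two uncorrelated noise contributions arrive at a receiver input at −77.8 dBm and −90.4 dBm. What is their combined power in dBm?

−77.6 dBm

Convert to linear, add, convert back:
P₁ = 1.66×10⁻¹¹ W, P₂ = 9.12×10⁻¹³ W
P_tot = 1.75×10⁻¹¹ W → 10 log₁₀(P_tot / 10⁻³) = −77.6 dBm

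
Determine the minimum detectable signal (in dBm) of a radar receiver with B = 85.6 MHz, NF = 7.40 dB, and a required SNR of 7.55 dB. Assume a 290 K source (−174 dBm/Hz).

Sensitivity = −174 + 10 log₁₀(B) + NF + SNR_min
= −174 + 79.32 + 7.40 + 7.55
= −79.73 dBm → −79.7 dBm

−79.7 dBm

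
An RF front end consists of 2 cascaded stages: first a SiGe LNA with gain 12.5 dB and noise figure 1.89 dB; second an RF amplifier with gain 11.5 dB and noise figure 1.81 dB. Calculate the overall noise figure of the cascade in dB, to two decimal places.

1.97 dB

Convert to linear (a loss of L dB is a gain of −L dB): F_i = 10^(NF_i/10), G_i = 10^(G_i,dB/10)
  Stage 1: F_1 = 10^(1.89/10) = 1.545, G_1 = 10^(12.5/10) = 17.78
  Stage 2: F_2 = 10^(1.81/10) = 1.517, G_2 = 10^(11.5/10) = 14.13
Friis cascade:
  F = 1.545 + (1.517 − 1)/17.78 = 1.574
NF = 10 log₁₀(1.574) = 1.97 dB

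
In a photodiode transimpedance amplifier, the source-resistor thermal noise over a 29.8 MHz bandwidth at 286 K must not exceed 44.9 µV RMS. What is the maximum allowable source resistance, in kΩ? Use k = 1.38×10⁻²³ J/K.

4.29 kΩ

Johnson–Nyquist: V_n = √(4kTRB) ⇒ R = V_n² / (4kTB)
4kTB = 4 × 1.38×10⁻²³ × 286 × 2.98×10⁷ = 4.70×10⁻¹³
R = (4.49×10⁻⁵)² / 4.70×10⁻¹³ = 4.29×10³ Ω = 4.29 kΩ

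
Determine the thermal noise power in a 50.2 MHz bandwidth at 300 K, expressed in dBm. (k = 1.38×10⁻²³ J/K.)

−96.8 dBm

P_n = kTB = 1.38×10⁻²³ × 300 × 5.02×10⁷ = 2.08×10⁻¹³ W
In dBm: 10 log₁₀(2.08×10⁻¹³ / 10⁻³) = −96.8 dBm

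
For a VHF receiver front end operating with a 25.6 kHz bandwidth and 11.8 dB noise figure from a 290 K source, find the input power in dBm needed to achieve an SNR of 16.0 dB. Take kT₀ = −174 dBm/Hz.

−102.1 dBm

Sensitivity = −174 + 10 log₁₀(B) + NF + SNR_min
= −174 + 44.08 + 11.8 + 16.0
= −102.12 dBm → −102.1 dBm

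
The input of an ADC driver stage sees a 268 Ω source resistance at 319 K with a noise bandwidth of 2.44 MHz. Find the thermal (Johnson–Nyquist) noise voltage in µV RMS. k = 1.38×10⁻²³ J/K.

3.39 µV

V_n = √(4kTRB)
4kTRB = 4 × 1.38×10⁻²³ × 319 × 2.68×10² × 2.44×10⁶ = 1.15×10⁻¹¹ V²
V_n = √(1.15×10⁻¹¹) = 3.39×10⁻⁶ V = 3.39 µV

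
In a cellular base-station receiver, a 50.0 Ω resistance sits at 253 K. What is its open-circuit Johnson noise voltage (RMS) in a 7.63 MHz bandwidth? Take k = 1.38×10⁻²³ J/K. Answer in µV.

2.31 µV

V_n = √(4kTRB)
4kTRB = 4 × 1.38×10⁻²³ × 253 × 5.00×10¹ × 7.63×10⁶ = 5.33×10⁻¹² V²
V_n = √(5.33×10⁻¹²) = 2.31×10⁻⁶ V = 2.31 µV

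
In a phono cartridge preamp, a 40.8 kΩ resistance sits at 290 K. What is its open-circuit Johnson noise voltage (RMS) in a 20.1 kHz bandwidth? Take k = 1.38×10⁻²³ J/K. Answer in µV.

3.62 µV

V_n = √(4kTRB)
4kTRB = 4 × 1.38×10⁻²³ × 290 × 4.08×10⁴ × 2.01×10⁴ = 1.31×10⁻¹¹ V²
V_n = √(1.31×10⁻¹¹) = 3.62×10⁻⁶ V = 3.62 µV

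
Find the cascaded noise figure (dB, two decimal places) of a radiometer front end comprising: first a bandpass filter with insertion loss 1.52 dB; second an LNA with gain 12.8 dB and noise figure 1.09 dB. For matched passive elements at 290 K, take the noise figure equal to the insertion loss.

2.61 dB

Convert to linear (a loss of L dB is a gain of −L dB): F_i = 10^(NF_i/10), G_i = 10^(G_i,dB/10)
  Stage 1: F_1 = 10^(1.52/10) = 1.419, G_1 = 10^(−1.52/10) = 0.7047
  Stage 2: F_2 = 10^(1.09/10) = 1.285, G_2 = 10^(12.8/10) = 19.05
Friis cascade:
  F = 1.419 + (1.285 − 1)/0.7047 = 1.824
NF = 10 log₁₀(1.824) = 2.61 dB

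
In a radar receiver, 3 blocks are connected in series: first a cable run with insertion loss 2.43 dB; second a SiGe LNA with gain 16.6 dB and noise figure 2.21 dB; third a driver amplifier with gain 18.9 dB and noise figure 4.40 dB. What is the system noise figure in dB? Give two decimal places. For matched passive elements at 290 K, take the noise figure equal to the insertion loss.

Convert to linear (a loss of L dB is a gain of −L dB): F_i = 10^(NF_i/10), G_i = 10^(G_i,dB/10)
  Stage 1: F_1 = 10^(2.43/10) = 1.750, G_1 = 10^(−2.43/10) = 0.5715
  Stage 2: F_2 = 10^(2.21/10) = 1.663, G_2 = 10^(16.6/10) = 45.71
  Stage 3: F_3 = 10^(4.40/10) = 2.754, G_3 = 10^(18.9/10) = 77.62
Friis cascade:
  F = 1.750 + (1.663 − 1)/0.5715 + (2.754 − 1)/26.12 = 2.978
NF = 10 log₁₀(2.978) = 4.74 dB

4.74 dB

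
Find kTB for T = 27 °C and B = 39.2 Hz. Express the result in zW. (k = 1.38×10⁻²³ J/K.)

162 zW

T = 27 °C + 273.15 = 300.15 K
P_n = kTB = 1.38×10⁻²³ × 300.15 × 3.92×10¹ = 1.62×10⁻¹⁹ W = 162 zW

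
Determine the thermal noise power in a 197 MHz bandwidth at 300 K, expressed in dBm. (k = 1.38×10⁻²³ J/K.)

−90.9 dBm

P_n = kTB = 1.38×10⁻²³ × 300 × 1.97×10⁸ = 8.16×10⁻¹³ W
In dBm: 10 log₁₀(8.16×10⁻¹³ / 10⁻³) = −90.9 dBm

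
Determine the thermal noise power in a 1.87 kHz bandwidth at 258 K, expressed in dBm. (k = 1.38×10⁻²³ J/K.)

P_n = kTB = 1.38×10⁻²³ × 258 × 1.87×10³ = 6.66×10⁻¹⁸ W
In dBm: 10 log₁₀(6.66×10⁻¹⁸ / 10⁻³) = −141.8 dBm

−141.8 dBm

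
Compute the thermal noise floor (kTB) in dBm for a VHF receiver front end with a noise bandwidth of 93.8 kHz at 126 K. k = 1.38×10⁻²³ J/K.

−127.9 dBm

P_n = kTB = 1.38×10⁻²³ × 126 × 9.38×10⁴ = 1.63×10⁻¹⁶ W
In dBm: 10 log₁₀(1.63×10⁻¹⁶ / 10⁻³) = −127.9 dBm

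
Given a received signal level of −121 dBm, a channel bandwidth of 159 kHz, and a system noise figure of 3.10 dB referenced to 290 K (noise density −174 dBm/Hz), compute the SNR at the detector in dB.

−2.1 dB

Noise floor: N = −174 + 10 log₁₀(B) + NF
10 log₁₀(1.59×10⁵) = 52.01 dB
N = −174 + 52.01 + 3.10 = −118.89 dBm
SNR = P_sig − N = −121 − (−118.89) = −2.11 dB → −2.1 dB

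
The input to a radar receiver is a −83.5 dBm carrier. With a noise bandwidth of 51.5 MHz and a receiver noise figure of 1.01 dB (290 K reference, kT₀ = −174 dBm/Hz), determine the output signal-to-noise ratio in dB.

12.4 dB

Noise floor: N = −174 + 10 log₁₀(B) + NF
10 log₁₀(5.15×10⁷) = 77.12 dB
N = −174 + 77.12 + 1.01 = −95.87 dBm
SNR = P_sig − N = −83.5 − (−95.87) = 12.37 dB → 12.4 dB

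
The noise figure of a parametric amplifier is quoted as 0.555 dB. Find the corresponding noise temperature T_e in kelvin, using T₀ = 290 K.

F = 10^(0.555/10) = 1.13632
T_e = (F − 1)·T₀ = (1.13632 − 1) × 290 = 39.5 K

39.5 K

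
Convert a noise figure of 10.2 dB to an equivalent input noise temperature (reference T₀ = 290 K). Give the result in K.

F = 10^(10.2/10) = 10.4713
T_e = (F − 1)·T₀ = (10.4713 − 1) × 290 = 2747 K

2747 K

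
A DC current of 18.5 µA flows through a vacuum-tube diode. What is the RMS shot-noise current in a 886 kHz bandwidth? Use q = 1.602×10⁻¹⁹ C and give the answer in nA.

2.29 nA

I_n = √(2qI·B)
2qI·B = 2 × 1.602×10⁻¹⁹ × 1.85×10⁻⁵ × 8.86×10⁵ = 5.25×10⁻¹⁸ A²
I_n = √(5.25×10⁻¹⁸) = 2.29×10⁻⁹ A = 2.29 nA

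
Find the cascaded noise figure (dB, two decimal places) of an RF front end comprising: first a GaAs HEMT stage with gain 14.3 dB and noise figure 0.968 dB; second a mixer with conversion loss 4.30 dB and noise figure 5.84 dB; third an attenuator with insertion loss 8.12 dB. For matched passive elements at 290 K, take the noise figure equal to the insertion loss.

2.80 dB

Convert to linear (a loss of L dB is a gain of −L dB): F_i = 10^(NF_i/10), G_i = 10^(G_i,dB/10)
  Stage 1: F_1 = 10^(0.968/10) = 1.250, G_1 = 10^(14.3/10) = 26.92
  Stage 2: F_2 = 10^(5.84/10) = 3.837, G_2 = 10^(−4.30/10) = 0.3715
  Stage 3: F_3 = 10^(8.12/10) = 6.486, G_3 = 10^(−8.12/10) = 0.1542
Friis cascade:
  F = 1.250 + (3.837 − 1)/26.92 + (6.486 − 1)/10.00 = 1.904
NF = 10 log₁₀(1.904) = 2.80 dB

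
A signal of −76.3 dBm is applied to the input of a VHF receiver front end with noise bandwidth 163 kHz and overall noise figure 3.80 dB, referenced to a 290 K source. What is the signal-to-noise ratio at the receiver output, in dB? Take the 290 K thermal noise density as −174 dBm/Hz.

Noise floor: N = −174 + 10 log₁₀(B) + NF
10 log₁₀(1.63×10⁵) = 52.12 dB
N = −174 + 52.12 + 3.80 = −118.08 dBm
SNR = P_sig − N = −76.3 − (−118.08) = 41.78 dB → 41.8 dB

41.8 dB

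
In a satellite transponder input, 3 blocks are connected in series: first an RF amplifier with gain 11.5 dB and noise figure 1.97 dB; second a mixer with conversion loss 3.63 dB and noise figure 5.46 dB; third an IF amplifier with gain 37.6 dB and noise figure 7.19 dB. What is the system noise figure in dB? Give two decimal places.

3.88 dB

Convert to linear (a loss of L dB is a gain of −L dB): F_i = 10^(NF_i/10), G_i = 10^(G_i,dB/10)
  Stage 1: F_1 = 10^(1.97/10) = 1.574, G_1 = 10^(11.5/10) = 14.13
  Stage 2: F_2 = 10^(5.46/10) = 3.516, G_2 = 10^(−3.63/10) = 0.4335
  Stage 3: F_3 = 10^(7.19/10) = 5.236, G_3 = 10^(37.6/10) = 5754
Friis cascade:
  F = 1.574 + (3.516 − 1)/14.13 + (5.236 − 1)/6.124 = 2.444
NF = 10 log₁₀(2.444) = 3.88 dB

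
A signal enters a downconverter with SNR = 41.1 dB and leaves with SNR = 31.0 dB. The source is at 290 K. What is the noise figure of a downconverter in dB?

NF (dB) = SNR_in(dB) − SNR_out(dB) when the source is at T₀
NF = 41.1 − 31.0 = 10.1 dB

10.1 dB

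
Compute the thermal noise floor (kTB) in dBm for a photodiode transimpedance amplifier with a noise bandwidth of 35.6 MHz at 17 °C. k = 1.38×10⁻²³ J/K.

−98.5 dBm

T = 17 °C + 273.15 = 290.15 K
P_n = kTB = 1.38×10⁻²³ × 290.15 × 3.56×10⁷ = 1.43×10⁻¹³ W
In dBm: 10 log₁₀(1.43×10⁻¹³ / 10⁻³) = −98.5 dBm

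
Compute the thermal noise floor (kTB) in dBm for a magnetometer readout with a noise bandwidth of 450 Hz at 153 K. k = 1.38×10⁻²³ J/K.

−150.2 dBm

P_n = kTB = 1.38×10⁻²³ × 153 × 4.50×10² = 9.50×10⁻¹⁹ W
In dBm: 10 log₁₀(9.50×10⁻¹⁹ / 10⁻³) = −150.2 dBm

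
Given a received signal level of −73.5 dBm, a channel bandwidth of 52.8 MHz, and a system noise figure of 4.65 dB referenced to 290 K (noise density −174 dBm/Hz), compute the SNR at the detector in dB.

18.6 dB

Noise floor: N = −174 + 10 log₁₀(B) + NF
10 log₁₀(5.28×10⁷) = 77.23 dB
N = −174 + 77.23 + 4.65 = −92.12 dBm
SNR = P_sig − N = −73.5 − (−92.12) = 18.62 dB → 18.6 dB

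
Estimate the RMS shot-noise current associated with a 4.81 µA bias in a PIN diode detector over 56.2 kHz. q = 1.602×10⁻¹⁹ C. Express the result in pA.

294 pA

I_n = √(2qI·B)
2qI·B = 2 × 1.602×10⁻¹⁹ × 4.81×10⁻⁶ × 5.62×10⁴ = 8.66×10⁻²⁰ A²
I_n = √(8.66×10⁻²⁰) = 2.94×10⁻¹⁰ A = 294 pA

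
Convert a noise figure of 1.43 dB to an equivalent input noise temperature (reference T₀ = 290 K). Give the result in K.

113 K

F = 10^(1.43/10) = 1.38995
T_e = (F − 1)·T₀ = (1.38995 − 1) × 290 = 113 K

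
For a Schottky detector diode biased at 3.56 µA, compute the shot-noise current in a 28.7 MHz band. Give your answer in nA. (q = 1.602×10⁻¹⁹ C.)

I_n = √(2qI·B)
2qI·B = 2 × 1.602×10⁻¹⁹ × 3.56×10⁻⁶ × 2.87×10⁷ = 3.27×10⁻¹⁷ A²
I_n = √(3.27×10⁻¹⁷) = 5.72×10⁻⁹ A = 5.72 nA

5.72 nA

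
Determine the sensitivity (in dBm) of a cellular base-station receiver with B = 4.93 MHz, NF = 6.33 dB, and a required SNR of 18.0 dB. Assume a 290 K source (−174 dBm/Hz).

Sensitivity = −174 + 10 log₁₀(B) + NF + SNR_min
= −174 + 66.93 + 6.33 + 18.0
= −82.74 dBm → −82.7 dBm

−82.7 dBm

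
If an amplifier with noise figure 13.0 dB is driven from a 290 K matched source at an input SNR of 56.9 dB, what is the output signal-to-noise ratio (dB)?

43.9 dB

By definition F = SNR_in/SNR_out, so in dB: SNR_out = SNR_in − NF
SNR_out = 56.9 − 13.0 = 43.9 dB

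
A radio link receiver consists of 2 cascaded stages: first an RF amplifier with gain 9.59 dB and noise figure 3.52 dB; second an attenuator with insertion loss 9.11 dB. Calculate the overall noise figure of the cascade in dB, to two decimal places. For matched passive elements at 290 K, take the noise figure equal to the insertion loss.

4.82 dB

Convert to linear (a loss of L dB is a gain of −L dB): F_i = 10^(NF_i/10), G_i = 10^(G_i,dB/10)
  Stage 1: F_1 = 10^(3.52/10) = 2.249, G_1 = 10^(9.59/10) = 9.099
  Stage 2: F_2 = 10^(9.11/10) = 8.147, G_2 = 10^(−9.11/10) = 0.1227
Friis cascade:
  F = 2.249 + (8.147 − 1)/9.099 = 3.035
NF = 10 log₁₀(3.035) = 4.82 dB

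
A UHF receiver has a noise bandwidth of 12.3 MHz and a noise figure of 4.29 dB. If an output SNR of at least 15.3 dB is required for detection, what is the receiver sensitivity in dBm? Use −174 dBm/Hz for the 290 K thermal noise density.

−83.5 dBm

Sensitivity = −174 + 10 log₁₀(B) + NF + SNR_min
= −174 + 70.9 + 4.29 + 15.3
= −83.51 dBm → −83.5 dBm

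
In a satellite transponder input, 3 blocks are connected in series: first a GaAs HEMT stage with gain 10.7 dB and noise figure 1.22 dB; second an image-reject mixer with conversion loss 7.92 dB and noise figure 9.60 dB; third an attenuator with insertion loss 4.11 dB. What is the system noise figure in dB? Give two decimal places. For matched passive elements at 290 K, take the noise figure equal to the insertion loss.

Convert to linear (a loss of L dB is a gain of −L dB): F_i = 10^(NF_i/10), G_i = 10^(G_i,dB/10)
  Stage 1: F_1 = 10^(1.22/10) = 1.324, G_1 = 10^(10.7/10) = 11.75
  Stage 2: F_2 = 10^(9.60/10) = 9.120, G_2 = 10^(−7.92/10) = 0.1614
  Stage 3: F_3 = 10^(4.11/10) = 2.576, G_3 = 10^(−4.11/10) = 0.3882
Friis cascade:
  F = 1.324 + (9.120 − 1)/11.75 + (2.576 − 1)/1.897 = 2.847
NF = 10 log₁₀(2.847) = 4.54 dB

4.54 dB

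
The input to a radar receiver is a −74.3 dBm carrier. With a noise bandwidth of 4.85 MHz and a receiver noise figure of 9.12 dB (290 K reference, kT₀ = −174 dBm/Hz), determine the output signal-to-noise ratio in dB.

23.7 dB

Noise floor: N = −174 + 10 log₁₀(B) + NF
10 log₁₀(4.85×10⁶) = 66.86 dB
N = −174 + 66.86 + 9.12 = −98.02 dBm
SNR = P_sig − N = −74.3 − (−98.02) = 23.72 dB → 23.7 dB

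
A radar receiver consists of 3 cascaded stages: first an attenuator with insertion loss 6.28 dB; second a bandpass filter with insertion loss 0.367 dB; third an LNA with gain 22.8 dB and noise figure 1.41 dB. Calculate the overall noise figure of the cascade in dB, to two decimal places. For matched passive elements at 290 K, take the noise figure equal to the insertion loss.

Convert to linear (a loss of L dB is a gain of −L dB): F_i = 10^(NF_i/10), G_i = 10^(G_i,dB/10)
  Stage 1: F_1 = 10^(6.28/10) = 4.246, G_1 = 10^(−6.28/10) = 0.2355
  Stage 2: F_2 = 10^(0.367/10) = 1.088, G_2 = 10^(−0.367/10) = 0.9190
  Stage 3: F_3 = 10^(1.41/10) = 1.384, G_3 = 10^(22.8/10) = 190.5
Friis cascade:
  F = 4.246 + (1.088 − 1)/0.2355 + (1.384 − 1)/0.2164 = 6.393
NF = 10 log₁₀(6.393) = 8.06 dB

8.06 dB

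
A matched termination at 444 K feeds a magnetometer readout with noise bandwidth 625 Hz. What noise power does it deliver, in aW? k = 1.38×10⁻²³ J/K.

3.83 aW

P_n = kTB = 1.38×10⁻²³ × 444 × 6.25×10² = 3.83×10⁻¹⁸ W = 3.83 aW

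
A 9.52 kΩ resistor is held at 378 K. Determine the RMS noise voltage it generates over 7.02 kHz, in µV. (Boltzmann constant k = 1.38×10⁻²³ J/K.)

V_n = √(4kTRB)
4kTRB = 4 × 1.38×10⁻²³ × 378 × 9.52×10³ × 7.02×10³ = 1.39×10⁻¹² V²
V_n = √(1.39×10⁻¹²) = 1.18×10⁻⁶ V = 1.18 µV

1.18 µV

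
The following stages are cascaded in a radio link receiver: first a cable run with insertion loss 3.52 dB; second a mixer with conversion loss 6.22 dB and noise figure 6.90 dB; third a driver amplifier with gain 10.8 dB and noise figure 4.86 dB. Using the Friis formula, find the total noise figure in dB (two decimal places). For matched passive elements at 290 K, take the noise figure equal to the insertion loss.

Convert to linear (a loss of L dB is a gain of −L dB): F_i = 10^(NF_i/10), G_i = 10^(G_i,dB/10)
  Stage 1: F_1 = 10^(3.52/10) = 2.249, G_1 = 10^(−3.52/10) = 0.4446
  Stage 2: F_2 = 10^(6.90/10) = 4.898, G_2 = 10^(−6.22/10) = 0.2388
  Stage 3: F_3 = 10^(4.86/10) = 3.062, G_3 = 10^(10.8/10) = 12.02
Friis cascade:
  F = 2.249 + (4.898 − 1)/0.4446 + (3.062 − 1)/0.1062 = 30.44
NF = 10 log₁₀(30.44) = 14.83 dB

14.83 dB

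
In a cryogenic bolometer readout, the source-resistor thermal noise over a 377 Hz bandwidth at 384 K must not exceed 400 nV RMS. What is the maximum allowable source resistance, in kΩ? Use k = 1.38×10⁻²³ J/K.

20.0 kΩ

Johnson–Nyquist: V_n = √(4kTRB) ⇒ R = V_n² / (4kTB)
4kTB = 4 × 1.38×10⁻²³ × 384 × 3.77×10² = 7.99×10⁻¹⁸
R = (4.00×10⁻⁷)² / 7.99×10⁻¹⁸ = 2.00×10⁴ Ω = 20.0 kΩ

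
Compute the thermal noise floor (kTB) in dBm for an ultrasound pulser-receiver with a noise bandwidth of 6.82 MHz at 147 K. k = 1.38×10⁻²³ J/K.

−108.6 dBm

P_n = kTB = 1.38×10⁻²³ × 147 × 6.82×10⁶ = 1.38×10⁻¹⁴ W
In dBm: 10 log₁₀(1.38×10⁻¹⁴ / 10⁻³) = −108.6 dBm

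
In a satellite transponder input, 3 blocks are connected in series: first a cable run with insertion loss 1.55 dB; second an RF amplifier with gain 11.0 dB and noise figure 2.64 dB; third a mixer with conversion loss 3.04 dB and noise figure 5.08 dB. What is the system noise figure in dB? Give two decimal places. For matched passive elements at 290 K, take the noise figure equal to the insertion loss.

Convert to linear (a loss of L dB is a gain of −L dB): F_i = 10^(NF_i/10), G_i = 10^(G_i,dB/10)
  Stage 1: F_1 = 10^(1.55/10) = 1.429, G_1 = 10^(−1.55/10) = 0.6998
  Stage 2: F_2 = 10^(2.64/10) = 1.837, G_2 = 10^(11.0/10) = 12.59
  Stage 3: F_3 = 10^(5.08/10) = 3.221, G_3 = 10^(−3.04/10) = 0.4966
Friis cascade:
  F = 1.429 + (1.837 − 1)/0.6998 + (3.221 − 1)/8.810 = 2.876
NF = 10 log₁₀(2.876) = 4.59 dB

4.59 dB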